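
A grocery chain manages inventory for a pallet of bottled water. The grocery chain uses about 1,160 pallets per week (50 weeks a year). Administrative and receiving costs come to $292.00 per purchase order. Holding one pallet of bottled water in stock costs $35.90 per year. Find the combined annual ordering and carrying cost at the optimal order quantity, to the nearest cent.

Annual demand D = 1,160 × 50 = 58,000.
The optimal lot size = √(2DS/H) = √(2 × 58,000 × 292 / 35.9) ≈ 971.34.
At the optimum the two cost components are equal, so total cost = 2·(Q*/2)H = Q*·H.
Minimum total = √(2DSH) = √(2 × 58,000 × 292 × 35.9) ≈ 34871.260.

TC* ≈ $34,871.26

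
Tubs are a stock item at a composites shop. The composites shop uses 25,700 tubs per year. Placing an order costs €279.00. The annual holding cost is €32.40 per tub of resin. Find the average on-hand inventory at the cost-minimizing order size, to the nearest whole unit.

Average inventory ≈ 333 tubs

The optimal lot size = √(2DS/H) = √(2 × 25,700 × 279 / 32.4) ≈ 665.29.
Average inventory = Q*/2 ≈ 665.29 / 2 = 332.645.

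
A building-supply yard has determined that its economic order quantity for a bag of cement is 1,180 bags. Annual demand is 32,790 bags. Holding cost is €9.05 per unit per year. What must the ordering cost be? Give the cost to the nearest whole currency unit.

S ≈ €192

Squaring Q* = √(2DS/H) gives Q*² = 2DS/H.
From Q* = √(2DS/H): S = Q*²H / (2D) = 1,180² × 9.05 / (2 × 32,790) = 192.1504.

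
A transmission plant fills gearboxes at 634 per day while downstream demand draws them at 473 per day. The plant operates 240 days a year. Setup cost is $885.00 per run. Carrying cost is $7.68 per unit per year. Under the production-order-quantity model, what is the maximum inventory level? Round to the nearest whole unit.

Annual demand D = 473 × 240 = 113,520.
Production build-up factor (1 − d/p) = 1 − 473/634 = 0.2539.
Q* = √(2DS / (H(1 − d/p))) = √(2 × 113,520 × 885 / (7.68 × 0.2539)).
= √(200,930,400 / 1.9503) ≈ 10150.184.
Maximum inventory = Q*(1 − d/p) = 10150.184 × 0.2539 ≈ 2577.570.

I_max ≈ 2,578 gearboxes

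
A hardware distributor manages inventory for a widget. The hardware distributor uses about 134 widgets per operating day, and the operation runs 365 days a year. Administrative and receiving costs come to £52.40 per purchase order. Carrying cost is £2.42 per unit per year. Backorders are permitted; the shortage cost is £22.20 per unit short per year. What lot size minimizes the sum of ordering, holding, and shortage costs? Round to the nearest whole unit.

Q* ≈ 1,533 widgets

Annual demand D = 134 × 365 = 48,910.
With planned backorders, Q* = √(2DS/H) · √((H+B)/B).
√(2DS/H) = √(2 × 48,910 × 52.4 / 2.42) = 1455.365.
√((H+B)/B) = √((2.42+22.2)/22.2) = 1.0531.
Q* ≈ 1532.637.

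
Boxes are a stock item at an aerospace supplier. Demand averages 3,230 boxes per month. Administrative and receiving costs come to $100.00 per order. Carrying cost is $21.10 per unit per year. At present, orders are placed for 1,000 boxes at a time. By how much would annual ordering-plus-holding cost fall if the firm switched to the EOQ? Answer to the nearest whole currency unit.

Extra cost ≈ $1,637 per year

Annual demand D = 3,230 × 12 = 38,760.
EOQ = √(2DS/H) = √(2 × 38,760 × 100 / 21.1) ≈ 606.13.
Cost at Q* = (D/Q*)S + (Q*/2)H = √(2DSH) ≈ $12,789.34.
Cost at Q = 1,000: (38,760/1,000)×100 + (1,000/2)×21.1 = $3,876.00 + $10,550.00 = $14,426.00.
Excess = $14,426.00 − $12,789.34 = $1,636.66.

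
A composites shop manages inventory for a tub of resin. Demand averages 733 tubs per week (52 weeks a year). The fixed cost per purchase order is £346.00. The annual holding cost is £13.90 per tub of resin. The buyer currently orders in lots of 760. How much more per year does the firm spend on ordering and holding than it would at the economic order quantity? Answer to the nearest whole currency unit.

Annual demand D = 733 × 52 = 38,116.
EOQ = √(2DS/H) = √(2 × 38,116 × 346 / 13.9) ≈ 1377.52.
Cost at Q* = (D/Q*)S + (Q*/2)H = √(2DSH) ≈ £19,147.59.
Cost at Q = 760: (38,116/760)×346 + (760/2)×13.9 = £17,352.81 + £5,282.00 = £22,634.81.
Excess = £22,634.81 − £19,147.59 = £3,487.22.

Extra cost ≈ £3,487 per year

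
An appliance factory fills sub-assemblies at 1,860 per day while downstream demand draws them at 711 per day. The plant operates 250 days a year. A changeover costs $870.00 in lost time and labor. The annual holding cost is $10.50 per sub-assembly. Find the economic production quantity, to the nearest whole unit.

Annual demand D = 711 × 250 = 177,750.
Production build-up factor (1 − d/p) = 1 − 711/1,860 = 0.6177.
Q* = √(2DS / (H(1 − d/p))) = √(2 × 177,750 × 870 / (10.5 × 0.6177)).
= √(309,285,000 / 6.4863) ≈ 6905.279.

Q* ≈ 6,905 sub-assemblies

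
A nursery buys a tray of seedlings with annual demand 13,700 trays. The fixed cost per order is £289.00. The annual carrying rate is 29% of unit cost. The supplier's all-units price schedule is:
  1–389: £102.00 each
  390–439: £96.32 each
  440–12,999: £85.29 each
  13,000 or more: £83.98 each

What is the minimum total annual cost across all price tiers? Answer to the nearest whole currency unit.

Holding cost per unit per year at price C is H = 0.29·C.
Evaluate total cost at each tier's feasible EOQ or, if the EOQ is below the tier, at the tier's minimum quantity.
Tier 1 (£102.00): EOQ = 517.4 exceeds tier's upper bound 389, so this tier is dominated.
Tier 2 (£96.32): EOQ = 532.4 exceeds tier's upper bound 439, so this tier is dominated.
EOQ at £85.29 = 565.8 (feasible in tier 3): TC = 13,700×£85.29 + (13,700/565.8)×289 + (565.8/2)×0.29×£85.29 = £1,182,467.98.
EOQ at £83.98 = 570.2 < 13000, so use break Q=13000: TC = 13,700×£83.98 + (13,700/13000.0)×289 + (13000.0/2)×0.29×£83.98 = £1,309,132.86.
Lowest total cost among the candidates is at Q = 565.8.

TC* ≈ £1,182,468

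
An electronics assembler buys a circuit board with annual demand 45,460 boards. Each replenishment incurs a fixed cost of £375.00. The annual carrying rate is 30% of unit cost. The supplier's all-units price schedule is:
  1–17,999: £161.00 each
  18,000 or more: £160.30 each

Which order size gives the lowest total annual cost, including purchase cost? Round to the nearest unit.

Holding cost per unit per year at price C is H = 0.30·C.
Evaluate total cost at each tier's feasible EOQ or, if the EOQ is below the tier, at the tier's minimum quantity.
EOQ at £161.00 = 840.2 (feasible in tier 1): TC = 45,460×£161.00 + (45,460/840.2)×375 + (840.2/2)×0.30×£161.00 = £7,359,640.64.
EOQ at £160.30 = 842.0 < 18000, so use break Q=18000: TC = 45,460×£160.30 + (45,460/18000.0)×375 + (18000.0/2)×0.30×£160.30 = £7,720,995.08.
Lowest total cost is £7,359,640.64 at Q = 840.2.

Q* ≈ 840 boards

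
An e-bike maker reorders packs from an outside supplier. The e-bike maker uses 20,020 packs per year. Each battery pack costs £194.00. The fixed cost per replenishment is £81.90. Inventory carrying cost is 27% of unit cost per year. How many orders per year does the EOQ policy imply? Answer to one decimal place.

Holding cost H = 0.27 × £194.00 = £52.3800 per unit per year.
Q* = √(2DS/H) = √(2 × 20,020 × 81.9 / 52.38) ≈ 250.21.
Orders per year = D / Q* = 20,020 / 250.21 ≈ 80.012.

N ≈ 80.0 orders per year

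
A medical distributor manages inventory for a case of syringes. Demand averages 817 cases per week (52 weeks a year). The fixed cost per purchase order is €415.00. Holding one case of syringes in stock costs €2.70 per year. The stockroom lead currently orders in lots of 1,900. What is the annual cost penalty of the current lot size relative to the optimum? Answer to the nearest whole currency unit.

Annual demand D = 817 × 52 = 42,484.
EOQ = √(2DS/H) = √(2 × 42,484 × 415 / 2.7) ≈ 3613.85.
Cost at Q* = (D/Q*)S + (Q*/2)H = √(2DSH) ≈ €9,757.39.
Cost at Q = 1,900: (42,484/1,900)×415 + (1,900/2)×2.7 = €9,279.40 + €2,565.00 = €11,844.40.
Excess = €11,844.40 − €9,757.39 = €2,087.01.

Extra cost ≈ €2,087 per year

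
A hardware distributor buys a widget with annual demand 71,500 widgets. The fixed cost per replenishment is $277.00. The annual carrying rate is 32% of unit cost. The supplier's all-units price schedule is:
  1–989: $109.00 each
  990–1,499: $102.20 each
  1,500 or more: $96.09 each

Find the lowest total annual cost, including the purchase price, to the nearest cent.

TC* ≈ $6,906,700.27

Holding cost per unit per year at price C is H = 0.32·C.
Evaluate total cost at each tier's feasible EOQ or, if the EOQ is below the tier, at the tier's minimum quantity.
Tier 1 ($109.00): EOQ = 1065.7 exceeds tier's upper bound 989, so this tier is dominated.
EOQ at $102.20 = 1100.5 (feasible in tier 2): TC = 71,500×$102.20 + (71,500/1100.5)×277 + (1100.5/2)×0.32×$102.20 = $7,343,292.20.
EOQ at $96.09 = 1135.0 < 1500, so use break Q=1500: TC = 71,500×$96.09 + (71,500/1500.0)×277 + (1500.0/2)×0.32×$96.09 = $6,906,700.27.
Lowest total cost among the candidates is at Q = 1500.0.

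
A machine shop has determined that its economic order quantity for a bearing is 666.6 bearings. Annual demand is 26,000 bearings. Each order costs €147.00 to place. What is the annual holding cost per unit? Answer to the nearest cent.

H ≈ €17.20

The basic EOQ model gives Q* = √(2DS/H); rearrange for the unknown.
From Q* = √(2DS/H): H = 2DS / Q*² = 2 × 26,000 × 147 / 666.6² = 17.2024.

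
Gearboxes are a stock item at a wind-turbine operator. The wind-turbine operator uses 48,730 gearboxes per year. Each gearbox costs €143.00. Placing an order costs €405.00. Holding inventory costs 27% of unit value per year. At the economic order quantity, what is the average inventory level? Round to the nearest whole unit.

Average inventory ≈ 506 gearboxes

Holding cost H = 0.27 × €143.00 = €38.6100 per unit per year.
EOQ = √(2DS/H) = √(2 × 48,730 × 405 / 38.61) ≈ 1011.09.
Average inventory = Q*/2 ≈ 1011.09 / 2 = 505.546.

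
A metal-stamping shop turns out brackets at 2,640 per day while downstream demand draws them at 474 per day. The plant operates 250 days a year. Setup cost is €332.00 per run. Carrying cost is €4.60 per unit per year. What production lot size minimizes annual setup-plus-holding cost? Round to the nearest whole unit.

Q* ≈ 4,566 brackets

Annual demand D = 474 × 250 = 118,500.
Production build-up factor (1 − d/p) = 1 − 474/2,640 = 0.8205.
Q* = √(2DS / (H(1 − d/p))) = √(2 × 118,500 × 332 / (4.6 × 0.8205)).
= √(78,684,000 / 3.7741) ≈ 4566.012.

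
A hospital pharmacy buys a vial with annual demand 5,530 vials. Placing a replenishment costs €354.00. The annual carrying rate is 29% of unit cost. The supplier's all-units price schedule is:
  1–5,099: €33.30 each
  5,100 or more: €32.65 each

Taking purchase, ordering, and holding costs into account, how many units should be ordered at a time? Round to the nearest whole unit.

Holding cost per unit per year at price C is H = 0.29·C.
Candidates are each tier's EOQ (if it falls in that tier) and each price-break quantity.
EOQ at €33.30 = 636.7 (feasible in tier 1): TC = 5,530×€33.30 + (5,530/636.7)×354 + (636.7/2)×0.29×€33.30 = €190,297.94.
EOQ at €32.65 = 643.0 < 5100, so use break Q=5100: TC = 5,530×€32.65 + (5,530/5100.0)×354 + (5100.0/2)×0.29×€32.65 = €205,083.02.
Lowest total cost is €190,297.94 at Q = 636.7.

Q* ≈ 637 vials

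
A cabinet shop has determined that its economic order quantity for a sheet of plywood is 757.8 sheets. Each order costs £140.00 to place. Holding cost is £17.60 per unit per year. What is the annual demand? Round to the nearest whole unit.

Invert the EOQ relation Q*² = 2DS/H.
From Q* = √(2DS/H): D = Q*²H / (2S) = 757.8² × 17.6 / (2 × 140) = 36096.396.

D ≈ 36,096 sheets per year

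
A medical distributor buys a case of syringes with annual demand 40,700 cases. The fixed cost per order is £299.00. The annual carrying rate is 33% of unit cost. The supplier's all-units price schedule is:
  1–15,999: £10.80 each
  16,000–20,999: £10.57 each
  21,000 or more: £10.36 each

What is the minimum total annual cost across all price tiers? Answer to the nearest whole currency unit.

TC* ≈ £448,874

Holding cost per unit per year at price C is H = 0.33·C.
Candidates are each tier's EOQ (if it falls in that tier) and each price-break quantity.
EOQ at £10.80 = 2613.2 (feasible in tier 1): TC = 40,700×£10.80 + (40,700/2613.2)×299 + (2613.2/2)×0.33×£10.80 = £448,873.58.
EOQ at £10.57 = 2641.5 < 16000, so use break Q=16000: TC = 40,700×£10.57 + (40,700/16000.0)×299 + (16000.0/2)×0.33×£10.57 = £458,864.38.
EOQ at £10.36 = 2668.2 < 21000, so use break Q=21000: TC = 40,700×£10.36 + (40,700/21000.0)×299 + (21000.0/2)×0.33×£10.36 = £458,128.89.
Lowest total cost among the candidates is at Q = 2613.2.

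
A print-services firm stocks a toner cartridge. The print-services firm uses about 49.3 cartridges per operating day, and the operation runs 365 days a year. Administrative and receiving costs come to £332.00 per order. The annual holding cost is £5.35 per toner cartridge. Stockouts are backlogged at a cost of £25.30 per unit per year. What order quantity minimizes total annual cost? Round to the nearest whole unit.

Q* ≈ 1,645 cartridges

Annual demand D = 49.3 × 365 = 17,994.5.
With planned backorders, Q* = √(2DS/H) · √((H+B)/B).
√(2DS/H) = √(2 × 17,994.5 × 332 / 5.35) = 1494.435.
√((H+B)/B) = √((5.35+25.3)/25.3) = 1.1007.
Q* ≈ 1644.872.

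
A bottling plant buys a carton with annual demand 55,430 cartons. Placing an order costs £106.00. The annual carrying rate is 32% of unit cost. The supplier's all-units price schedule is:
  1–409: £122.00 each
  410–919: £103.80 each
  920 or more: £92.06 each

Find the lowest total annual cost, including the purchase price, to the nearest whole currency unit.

TC* ≈ £5,122,824

Holding cost per unit per year at price C is H = 0.32·C.
Candidates are each tier's EOQ (if it falls in that tier) and each price-break quantity.
Tier 1 (£122.00): EOQ = 548.6 exceeds tier's upper bound 409, so this tier is dominated.
EOQ at £103.80 = 594.8 (feasible in tier 2): TC = 55,430×£103.80 + (55,430/594.8)×106 + (594.8/2)×0.32×£103.80 = £5,773,390.68.
EOQ at £92.06 = 631.6 < 920, so use break Q=920: TC = 55,430×£92.06 + (55,430/920.0)×106 + (920.0/2)×0.32×£92.06 = £5,122,823.53.
Lowest total cost among the candidates is at Q = 920.0.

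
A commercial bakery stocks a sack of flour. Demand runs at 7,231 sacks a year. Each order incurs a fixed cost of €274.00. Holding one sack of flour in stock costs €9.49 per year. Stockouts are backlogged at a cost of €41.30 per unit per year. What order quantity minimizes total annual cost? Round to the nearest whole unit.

With planned backorders, Q* = √(2DS/H) · √((H+B)/B).
√(2DS/H) = √(2 × 7,231 × 274 / 9.49) = 646.184.
√((H+B)/B) = √((9.49+41.3)/41.3) = 1.1090.
Q* ≈ 716.589.

Q* ≈ 717 sacks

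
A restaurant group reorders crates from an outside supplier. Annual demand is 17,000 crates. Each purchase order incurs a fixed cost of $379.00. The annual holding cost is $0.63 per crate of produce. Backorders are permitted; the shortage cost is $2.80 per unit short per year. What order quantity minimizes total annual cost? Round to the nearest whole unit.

With planned backorders, Q* = √(2DS/H) · √((H+B)/B).
√(2DS/H) = √(2 × 17,000 × 379 / 0.63) = 4522.606.
√((H+B)/B) = √((0.63+2.8)/2.8) = 1.1068.
Q* ≈ 5005.608.

Q* ≈ 5,006 crates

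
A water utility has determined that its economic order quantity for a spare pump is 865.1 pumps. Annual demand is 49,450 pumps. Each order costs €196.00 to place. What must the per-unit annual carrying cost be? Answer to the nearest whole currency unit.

H ≈ €26

Squaring Q* = √(2DS/H) gives Q*² = 2DS/H.
From Q* = √(2DS/H): H = 2DS / Q*² = 2 × 49,450 × 196 / 865.1² = 25.9012.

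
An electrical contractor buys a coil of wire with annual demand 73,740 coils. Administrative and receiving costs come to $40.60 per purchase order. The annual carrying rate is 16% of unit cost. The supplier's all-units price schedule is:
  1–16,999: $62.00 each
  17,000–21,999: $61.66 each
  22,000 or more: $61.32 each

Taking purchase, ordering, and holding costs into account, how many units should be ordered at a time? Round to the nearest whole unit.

Holding cost per unit per year at price C is H = 0.16·C.
For each price level, check whether its EOQ is feasible; otherwise the best quantity at that price is the breakpoint.
EOQ at $62.00 = 776.9 (feasible in tier 1): TC = 73,740×$62.00 + (73,740/776.9)×40.6 + (776.9/2)×0.16×$62.00 = $4,579,587.00.
EOQ at $61.66 = 779.1 < 17000, so use break Q=17000: TC = 73,740×$61.66 + (73,740/17000.0)×40.6 + (17000.0/2)×0.16×$61.66 = $4,630,842.11.
EOQ at $61.32 = 781.2 < 22000, so use break Q=22000: TC = 73,740×$61.32 + (73,740/22000.0)×40.6 + (22000.0/2)×0.16×$61.32 = $4,629,796.08.
Lowest total cost is $4,579,587.00 at Q = 776.9.

Q* ≈ 777 coils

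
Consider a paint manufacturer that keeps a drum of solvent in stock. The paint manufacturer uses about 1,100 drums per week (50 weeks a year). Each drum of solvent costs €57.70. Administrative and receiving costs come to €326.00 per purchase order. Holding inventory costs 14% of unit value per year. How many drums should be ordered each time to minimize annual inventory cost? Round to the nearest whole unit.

Q* ≈ 2,107 drums

Annual demand D = 1,100 × 50 = 55,000.
Holding cost H = 0.14 × €57.70 = €8.0780 per unit per year.
EOQ = √(2DS / H) = √(2 × 55,000 × 326 / 8.078).
= √(35,860,000 / 8.078) = √4,439,217.6281 ≈ 2106.945.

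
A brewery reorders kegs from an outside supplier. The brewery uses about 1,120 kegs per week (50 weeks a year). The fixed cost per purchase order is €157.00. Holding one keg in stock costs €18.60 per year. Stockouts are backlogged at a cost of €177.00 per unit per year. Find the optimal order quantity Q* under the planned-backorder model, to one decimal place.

Annual demand D = 1,120 × 50 = 56,000.
With planned backorders, Q* = √(2DS/H) · √((H+B)/B).
√(2DS/H) = √(2 × 56,000 × 157 / 18.6) = 972.305.
√((H+B)/B) = √((18.6+177)/177) = 1.0512.
Q* ≈ 1022.116.

Q* ≈ 1,022.1 kegs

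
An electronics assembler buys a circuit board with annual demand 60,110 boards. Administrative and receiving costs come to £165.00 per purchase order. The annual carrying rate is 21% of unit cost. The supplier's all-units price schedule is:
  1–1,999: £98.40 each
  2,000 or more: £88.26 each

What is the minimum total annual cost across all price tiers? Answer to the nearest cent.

Holding cost per unit per year at price C is H = 0.21·C.
Candidates are each tier's EOQ (if it falls in that tier) and each price-break quantity.
EOQ at £98.40 = 979.8 (feasible in tier 1): TC = 60,110×£98.40 + (60,110/979.8)×165 + (979.8/2)×0.21×£98.40 = £5,935,069.92.
EOQ at £88.26 = 1034.5 < 2000, so use break Q=2000: TC = 60,110×£88.26 + (60,110/2000.0)×165 + (2000.0/2)×0.21×£88.26 = £5,328,802.28.
Lowest total cost among the candidates is at Q = 2000.0.

TC* ≈ £5,328,802.28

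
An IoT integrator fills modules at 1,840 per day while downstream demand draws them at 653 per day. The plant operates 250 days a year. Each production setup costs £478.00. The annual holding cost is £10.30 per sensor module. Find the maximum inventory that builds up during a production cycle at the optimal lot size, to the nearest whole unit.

Annual demand D = 653 × 250 = 163,250.
Production build-up factor (1 − d/p) = 1 − 653/1,840 = 0.6451.
Q* = √(2DS / (H(1 − d/p))) = √(2 × 163,250 × 478 / (10.3 × 0.6451)).
= √(156,067,000 / 6.6446) ≈ 4846.414.
Maximum inventory = Q*(1 − d/p) = 4846.414 × 0.6451 ≈ 3126.464.

I_max ≈ 3,126 modules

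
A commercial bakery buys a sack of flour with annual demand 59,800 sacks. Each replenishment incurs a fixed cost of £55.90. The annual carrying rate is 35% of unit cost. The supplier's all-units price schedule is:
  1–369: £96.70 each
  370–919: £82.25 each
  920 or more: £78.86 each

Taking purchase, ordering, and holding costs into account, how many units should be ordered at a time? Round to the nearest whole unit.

Holding cost per unit per year at price C is H = 0.35·C.
Evaluate total cost at each tier's feasible EOQ or, if the EOQ is below the tier, at the tier's minimum quantity.
Tier 1 (£96.70): EOQ = 444.5 exceeds tier's upper bound 369, so this tier is dominated.
EOQ at £82.25 = 481.9 (feasible in tier 2): TC = 59,800×£82.25 + (59,800/481.9)×55.9 + (481.9/2)×0.35×£82.25 = £4,932,423.10.
EOQ at £78.86 = 492.2 < 920, so use break Q=920: TC = 59,800×£78.86 + (59,800/920.0)×55.9 + (920.0/2)×0.35×£78.86 = £4,732,157.96.
Lowest total cost is £4,732,157.96 at Q = 920.0.

Q* ≈ 920 sacks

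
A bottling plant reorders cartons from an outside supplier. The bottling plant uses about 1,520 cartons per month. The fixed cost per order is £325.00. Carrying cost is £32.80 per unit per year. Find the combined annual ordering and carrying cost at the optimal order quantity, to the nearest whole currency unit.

Annual demand D = 1,520 × 12 = 18,240.
EOQ = √(2DS/H) = √(2 × 18,240 × 325 / 32.8) ≈ 601.22.
At Q*, ordering cost (D/Q*)S equals holding cost (Q*/2)H, each = √(DSH/2).
Minimum total = √(2DSH) = √(2 × 18,240 × 325 × 32.8) ≈ 19719.959.

TC* ≈ £19,720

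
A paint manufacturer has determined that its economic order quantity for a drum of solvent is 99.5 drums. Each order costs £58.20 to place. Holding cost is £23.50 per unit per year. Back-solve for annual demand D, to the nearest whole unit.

D ≈ 1,999 drums per year

Squaring Q* = √(2DS/H) gives Q*² = 2DS/H.
From Q* = √(2DS/H): D = Q*²H / (2S) = 99.5² × 23.5 / (2 × 58.2) = 1998.762.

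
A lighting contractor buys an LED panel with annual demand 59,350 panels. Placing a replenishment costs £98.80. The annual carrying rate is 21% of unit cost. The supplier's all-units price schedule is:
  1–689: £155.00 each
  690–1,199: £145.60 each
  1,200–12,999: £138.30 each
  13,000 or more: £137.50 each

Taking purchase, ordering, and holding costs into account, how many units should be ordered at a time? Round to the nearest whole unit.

Holding cost per unit per year at price C is H = 0.21·C.
For each price level, check whether its EOQ is feasible; otherwise the best quantity at that price is the breakpoint.
EOQ at £155.00 = 600.2 (feasible in tier 1): TC = 59,350×£155.00 + (59,350/600.2)×98.8 + (600.2/2)×0.21×£155.00 = £9,218,787.97.
EOQ at £145.60 = 619.3 < 690, so use break Q=690: TC = 59,350×£145.60 + (59,350/690.0)×98.8 + (690.0/2)×0.21×£145.60 = £8,660,406.95.
EOQ at £138.30 = 635.5 < 1200, so use break Q=1200: TC = 59,350×£138.30 + (59,350/1200.0)×98.8 + (1200.0/2)×0.21×£138.30 = £8,230,417.28.
EOQ at £137.50 = 637.3 < 13000, so use break Q=13000: TC = 59,350×£137.50 + (59,350/13000.0)×98.8 + (13000.0/2)×0.21×£137.50 = £8,348,763.56.
Lowest total cost is £8,230,417.28 at Q = 1200.0.

Q* ≈ 1,200 panels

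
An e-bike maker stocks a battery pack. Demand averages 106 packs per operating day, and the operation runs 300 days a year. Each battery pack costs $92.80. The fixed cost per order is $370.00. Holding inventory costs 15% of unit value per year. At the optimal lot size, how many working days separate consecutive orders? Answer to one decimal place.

T ≈ 12.3 days

Annual demand D = 106 × 300 = 31,800.
Holding cost H = 0.15 × $92.80 = $13.9200 per unit per year.
The optimal lot size = √(2DS/H) = √(2 × 31,800 × 370 / 13.92) ≈ 1300.20.
Cycle time = Q*/D × 300 = 1300.20 / 31,800 × 300 ≈ 12.266 days.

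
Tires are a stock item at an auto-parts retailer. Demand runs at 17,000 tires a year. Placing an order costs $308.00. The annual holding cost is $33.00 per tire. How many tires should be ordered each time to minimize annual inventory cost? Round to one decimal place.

EOQ = √(2DS / H) = √(2 × 17,000 × 308 / 33).
= √(10,472,000 / 33) = √317,333.3333 ≈ 563.323.

Q* ≈ 563.3 tires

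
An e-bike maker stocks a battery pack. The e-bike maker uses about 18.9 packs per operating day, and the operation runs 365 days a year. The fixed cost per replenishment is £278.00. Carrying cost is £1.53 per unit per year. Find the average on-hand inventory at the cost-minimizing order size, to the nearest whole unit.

Annual demand D = 18.9 × 365 = 6,898.5.
EOQ = √(2DS/H) = √(2 × 6,898.5 × 278 / 1.53) ≈ 1583.32.
Average inventory = Q*/2 ≈ 1583.32 / 2 = 791.661.

Average inventory ≈ 792 packs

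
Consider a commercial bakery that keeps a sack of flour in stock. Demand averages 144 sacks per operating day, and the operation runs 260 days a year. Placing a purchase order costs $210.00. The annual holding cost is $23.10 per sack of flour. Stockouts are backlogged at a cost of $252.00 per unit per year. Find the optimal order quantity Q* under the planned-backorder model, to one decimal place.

Annual demand D = 144 × 260 = 37,440.
With planned backorders, Q* = √(2DS/H) · √((H+B)/B).
√(2DS/H) = √(2 × 37,440 × 210 / 23.1) = 825.062.
√((H+B)/B) = √((23.1+252)/252) = 1.0448.
Q* ≈ 862.048.

Q* ≈ 862.0 sacks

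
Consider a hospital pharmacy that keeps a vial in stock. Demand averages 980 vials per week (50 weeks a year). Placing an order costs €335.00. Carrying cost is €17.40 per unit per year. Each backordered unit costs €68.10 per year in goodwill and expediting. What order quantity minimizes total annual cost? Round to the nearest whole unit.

Annual demand D = 980 × 50 = 49,000.
With planned backorders, Q* = √(2DS/H) · √((H+B)/B).
√(2DS/H) = √(2 × 49,000 × 335 / 17.4) = 1373.602.
√((H+B)/B) = √((17.4+68.1)/68.1) = 1.1205.
Q* ≈ 1539.112.

Q* ≈ 1,539 vials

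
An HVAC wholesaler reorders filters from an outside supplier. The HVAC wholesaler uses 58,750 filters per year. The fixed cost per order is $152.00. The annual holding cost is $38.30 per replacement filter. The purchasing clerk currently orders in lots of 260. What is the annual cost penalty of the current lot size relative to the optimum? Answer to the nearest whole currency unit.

Extra cost ≈ $13,171 per year

EOQ = √(2DS/H) = √(2 × 58,750 × 152 / 38.3) ≈ 682.88.
Cost at Q* = (D/Q*)S + (Q*/2)H = √(2DSH) ≈ $26,154.12.
Cost at Q = 260: (58,750/260)×152 + (260/2)×38.3 = $34,346.15 + $4,979.00 = $39,325.15.
Excess = $39,325.15 − $26,154.12 = $13,171.03.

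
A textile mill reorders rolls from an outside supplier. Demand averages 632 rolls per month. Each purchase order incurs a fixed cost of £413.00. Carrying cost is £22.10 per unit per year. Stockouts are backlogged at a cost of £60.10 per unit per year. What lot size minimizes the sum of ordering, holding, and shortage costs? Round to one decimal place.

Q* ≈ 622.6 rolls

Annual demand D = 632 × 12 = 7,584.
With planned backorders, Q* = √(2DS/H) · √((H+B)/B).
√(2DS/H) = √(2 × 7,584 × 413 / 22.1) = 532.406.
√((H+B)/B) = √((22.1+60.1)/60.1) = 1.1695.
Q* ≈ 622.647.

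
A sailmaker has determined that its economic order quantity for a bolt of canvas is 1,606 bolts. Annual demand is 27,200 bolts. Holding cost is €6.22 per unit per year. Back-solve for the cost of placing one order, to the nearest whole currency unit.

S ≈ €295

Squaring Q* = √(2DS/H) gives Q*² = 2DS/H.
From Q* = √(2DS/H): S = Q*²H / (2D) = 1,606² × 6.22 / (2 × 27,200) = 294.9053.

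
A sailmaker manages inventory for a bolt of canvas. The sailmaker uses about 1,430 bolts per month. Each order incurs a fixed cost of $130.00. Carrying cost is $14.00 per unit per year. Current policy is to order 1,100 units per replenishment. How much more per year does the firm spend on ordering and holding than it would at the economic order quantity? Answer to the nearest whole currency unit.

Annual demand D = 1,430 × 12 = 17,160.
EOQ = √(2DS/H) = √(2 × 17,160 × 130 / 14) ≈ 564.52.
Cost at Q* = (D/Q*)S + (Q*/2)H = √(2DSH) ≈ $7,903.32.
Cost at Q = 1,100: (17,160/1,100)×130 + (1,100/2)×14 = $2,028.00 + $7,700.00 = $9,728.00.
Excess = $9,728.00 − $7,903.32 = $1,824.68.

Extra cost ≈ $1,825 per year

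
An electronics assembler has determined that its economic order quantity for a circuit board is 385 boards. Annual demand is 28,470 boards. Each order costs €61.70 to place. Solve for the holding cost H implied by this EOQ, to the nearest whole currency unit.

H ≈ €24

Invert the EOQ relation Q*² = 2DS/H.
From Q* = √(2DS/H): H = 2DS / Q*² = 2 × 28,470 × 61.7 / 385² = 23.7018.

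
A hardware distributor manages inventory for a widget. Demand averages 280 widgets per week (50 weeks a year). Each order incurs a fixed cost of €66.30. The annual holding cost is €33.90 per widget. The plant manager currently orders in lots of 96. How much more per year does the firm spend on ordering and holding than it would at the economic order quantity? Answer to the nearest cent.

Annual demand D = 280 × 50 = 14,000.
EOQ = √(2DS/H) = √(2 × 14,000 × 66.3 / 33.9) ≈ 234.01.
Cost at Q* = (D/Q*)S + (Q*/2)H = √(2DSH) ≈ €7,932.97.
Cost at Q = 96: (14,000/96)×66.3 + (96/2)×33.9 = €9,668.75 + €1,627.20 = €11,295.95.
Excess = €11,295.95 − €7,932.97 = €3,362.98.

Extra cost ≈ €3,362.98 per year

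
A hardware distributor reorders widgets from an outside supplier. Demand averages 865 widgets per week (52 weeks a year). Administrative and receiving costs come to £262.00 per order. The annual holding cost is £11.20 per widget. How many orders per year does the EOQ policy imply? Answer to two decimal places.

N ≈ 31.01 orders per year

Annual demand D = 865 × 52 = 44,980.
EOQ = √(2DS/H) = √(2 × 44,980 × 262 / 11.2) ≈ 1450.66.
Orders per year = D / Q* = 44,980 / 1450.66 ≈ 31.007.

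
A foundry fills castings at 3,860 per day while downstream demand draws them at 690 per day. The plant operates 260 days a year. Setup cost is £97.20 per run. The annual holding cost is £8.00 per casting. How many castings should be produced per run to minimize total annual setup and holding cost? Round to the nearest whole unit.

Annual demand D = 690 × 260 = 179,400.
Production build-up factor (1 − d/p) = 1 − 690/3,860 = 0.8212.
Q* = √(2DS / (H(1 − d/p))) = √(2 × 179,400 × 97.2 / (8 × 0.8212)).
= √(34,875,360 / 6.5699) ≈ 2303.978.

Q* ≈ 2,304 castings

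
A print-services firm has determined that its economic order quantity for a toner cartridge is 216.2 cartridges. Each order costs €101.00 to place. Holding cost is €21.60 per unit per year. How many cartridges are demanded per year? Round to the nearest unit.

Invert the EOQ relation Q*² = 2DS/H.
From Q* = √(2DS/H): D = Q*²H / (2S) = 216.2² × 21.6 / (2 × 101) = 4998.202.

D ≈ 4,998 cartridges per year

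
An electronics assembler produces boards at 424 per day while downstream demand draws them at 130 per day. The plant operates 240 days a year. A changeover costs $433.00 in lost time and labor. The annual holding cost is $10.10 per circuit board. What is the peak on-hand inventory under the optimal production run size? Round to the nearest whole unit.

I_max ≈ 1,362 boards

Annual demand D = 130 × 240 = 31,200.
Production build-up factor (1 − d/p) = 1 − 130/424 = 0.6934.
Q* = √(2DS / (H(1 − d/p))) = √(2 × 31,200 × 433 / (10.1 × 0.6934)).
= √(27,019,200 / 7.0033) ≈ 1964.196.
Maximum inventory = Q*(1 − d/p) = 1964.196 × 0.6934 ≈ 1361.966.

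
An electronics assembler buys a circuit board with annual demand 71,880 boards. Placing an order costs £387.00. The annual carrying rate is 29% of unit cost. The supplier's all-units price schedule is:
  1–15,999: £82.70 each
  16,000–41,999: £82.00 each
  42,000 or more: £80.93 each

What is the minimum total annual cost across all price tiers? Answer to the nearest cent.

Holding cost per unit per year at price C is H = 0.29·C.
Evaluate total cost at each tier's feasible EOQ or, if the EOQ is below the tier, at the tier's minimum quantity.
EOQ at £82.70 = 1523.1 (feasible in tier 1): TC = 71,880×£82.70 + (71,880/1523.1)×387 + (1523.1/2)×0.29×£82.70 = £5,981,004.03.
EOQ at £82.00 = 1529.6 < 16000, so use break Q=16000: TC = 71,880×£82.00 + (71,880/16000.0)×387 + (16000.0/2)×0.29×£82.00 = £6,086,138.60.
EOQ at £80.93 = 1539.6 < 42000, so use break Q=42000: TC = 71,880×£80.93 + (71,880/42000.0)×387 + (42000.0/2)×0.29×£80.93 = £6,310,774.42.
Lowest total cost among the candidates is at Q = 1523.1.

TC* ≈ £5,981,004.03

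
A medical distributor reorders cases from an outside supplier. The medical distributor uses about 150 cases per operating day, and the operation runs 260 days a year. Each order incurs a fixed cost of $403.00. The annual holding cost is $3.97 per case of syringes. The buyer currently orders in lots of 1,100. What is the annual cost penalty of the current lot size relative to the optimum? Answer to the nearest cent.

Annual demand D = 150 × 260 = 39,000.
EOQ = √(2DS/H) = √(2 × 39,000 × 403 / 3.97) ≈ 2813.87.
Cost at Q* = (D/Q*)S + (Q*/2)H = √(2DSH) ≈ $11,171.08.
Cost at Q = 1,100: (39,000/1,100)×403 + (1,100/2)×3.97 = $14,288.18 + $2,183.50 = $16,471.68.
Excess = $16,471.68 − $11,171.08 = $5,300.60.

Extra cost ≈ $5,300.60 per year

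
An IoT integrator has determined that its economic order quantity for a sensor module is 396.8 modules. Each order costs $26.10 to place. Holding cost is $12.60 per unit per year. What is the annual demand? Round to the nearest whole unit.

D ≈ 38,005 modules per year

Invert the EOQ relation Q*² = 2DS/H.
From Q* = √(2DS/H): D = Q*²H / (2S) = 396.8² × 12.6 / (2 × 26.1) = 38005.230.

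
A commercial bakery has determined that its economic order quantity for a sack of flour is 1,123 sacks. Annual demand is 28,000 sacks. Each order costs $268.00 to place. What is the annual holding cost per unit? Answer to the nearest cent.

H ≈ $11.90

Squaring Q* = √(2DS/H) gives Q*² = 2DS/H.
From Q* = √(2DS/H): H = 2DS / Q*² = 2 × 28,000 × 268 / 1,123² = 11.9004.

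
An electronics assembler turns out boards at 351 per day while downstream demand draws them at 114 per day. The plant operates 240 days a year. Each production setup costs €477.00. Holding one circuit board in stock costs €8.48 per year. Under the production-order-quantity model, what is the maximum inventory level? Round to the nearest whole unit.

Annual demand D = 114 × 240 = 27,360.
Production build-up factor (1 − d/p) = 1 − 114/351 = 0.6752.
Q* = √(2DS / (H(1 − d/p))) = √(2 × 27,360 × 477 / (8.48 × 0.6752)).
= √(26,101,440 / 5.7258) ≈ 2135.078.
Maximum inventory = Q*(1 − d/p) = 2135.078 × 0.6752 ≈ 1441.634.

I_max ≈ 1,442 boards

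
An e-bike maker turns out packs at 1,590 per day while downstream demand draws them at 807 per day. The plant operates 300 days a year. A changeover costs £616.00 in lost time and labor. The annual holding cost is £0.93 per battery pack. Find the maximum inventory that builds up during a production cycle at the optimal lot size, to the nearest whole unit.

Annual demand D = 807 × 300 = 242,100.
Production build-up factor (1 − d/p) = 1 − 807/1,590 = 0.4925.
Q* = √(2DS / (H(1 − d/p))) = √(2 × 242,100 × 616 / (0.93 × 0.4925)).
= √(298,267,200 / 0.458) ≈ 25519.899.
Maximum inventory = Q*(1 − d/p) = 25519.899 × 0.4925 ≈ 12567.347.

I_max ≈ 12,567 packs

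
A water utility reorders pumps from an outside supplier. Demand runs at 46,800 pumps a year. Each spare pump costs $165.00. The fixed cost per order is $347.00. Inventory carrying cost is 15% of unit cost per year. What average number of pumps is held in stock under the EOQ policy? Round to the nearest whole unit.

Average inventory ≈ 573 pumps

Holding cost H = 0.15 × $165.00 = $24.7500 per unit per year.
The optimal lot size = √(2DS/H) = √(2 × 46,800 × 347 / 24.75) ≈ 1145.55.
Average inventory = Q*/2 ≈ 1145.55 / 2 = 572.776.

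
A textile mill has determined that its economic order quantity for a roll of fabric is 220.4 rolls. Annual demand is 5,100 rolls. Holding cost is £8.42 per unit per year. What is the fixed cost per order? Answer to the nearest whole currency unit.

Squaring Q* = √(2DS/H) gives Q*² = 2DS/H.
From Q* = √(2DS/H): S = Q*²H / (2D) = 220.4² × 8.42 / (2 × 5,100) = 40.0991.

S ≈ £40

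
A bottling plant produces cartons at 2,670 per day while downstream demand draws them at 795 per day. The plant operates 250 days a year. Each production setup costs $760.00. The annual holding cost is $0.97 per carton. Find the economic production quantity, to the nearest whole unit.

Q* ≈ 21,059 cartons

Annual demand D = 795 × 250 = 198,750.
Production build-up factor (1 − d/p) = 1 − 795/2,670 = 0.7022.
Q* = √(2DS / (H(1 − d/p))) = √(2 × 198,750 × 760 / (0.97 × 0.7022)).
= √(302,100,000 / 0.6812) ≈ 21059.327.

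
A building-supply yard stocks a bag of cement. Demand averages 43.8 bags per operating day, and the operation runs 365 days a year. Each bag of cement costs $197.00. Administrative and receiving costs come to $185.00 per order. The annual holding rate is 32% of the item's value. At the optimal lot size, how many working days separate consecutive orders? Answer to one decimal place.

T ≈ 7.0 days

Annual demand D = 43.8 × 365 = 15,987.
Holding cost H = 0.32 × $197.00 = $63.0400 per unit per year.
The optimal lot size = √(2DS/H) = √(2 × 15,987 × 185 / 63.04) ≈ 306.32.
Cycle time = Q*/D × 365 = 306.32 / 15,987 × 365 ≈ 6.994 days.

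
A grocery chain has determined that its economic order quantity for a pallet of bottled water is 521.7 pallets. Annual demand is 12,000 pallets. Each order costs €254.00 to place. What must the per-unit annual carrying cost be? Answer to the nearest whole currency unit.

The basic EOQ model gives Q* = √(2DS/H); rearrange for the unknown.
From Q* = √(2DS/H): H = 2DS / Q*² = 2 × 12,000 × 254 / 521.7² = 22.3977.

H ≈ €22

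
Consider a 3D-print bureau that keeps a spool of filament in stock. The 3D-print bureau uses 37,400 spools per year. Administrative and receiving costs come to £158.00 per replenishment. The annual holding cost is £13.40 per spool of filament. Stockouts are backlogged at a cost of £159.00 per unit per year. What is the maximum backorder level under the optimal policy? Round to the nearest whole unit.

With planned backorders, Q* = √(2DS/H) · √((H+B)/B).
√(2DS/H) = √(2 × 37,400 × 158 / 13.4) = 939.133.
√((H+B)/B) = √((13.4+159)/159) = 1.0413.
Q* ≈ 977.906.
S* = Q* · H/(H+B) = 977.906 × 13.4/172.4 ≈ 76.009.

S* ≈ 76 spools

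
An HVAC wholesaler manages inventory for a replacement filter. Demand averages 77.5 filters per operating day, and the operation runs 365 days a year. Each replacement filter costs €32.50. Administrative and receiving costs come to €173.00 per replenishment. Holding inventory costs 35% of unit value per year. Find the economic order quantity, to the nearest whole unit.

Annual demand D = 77.5 × 365 = 28,287.5.
Holding cost H = 0.35 × €32.50 = €11.3750 per unit per year.
EOQ = √(2DS / H) = √(2 × 28,287.5 × 173 / 11.375).
= √(9,787,475 / 11.375) = √860,437.3626 ≈ 927.598.

Q* ≈ 928 filters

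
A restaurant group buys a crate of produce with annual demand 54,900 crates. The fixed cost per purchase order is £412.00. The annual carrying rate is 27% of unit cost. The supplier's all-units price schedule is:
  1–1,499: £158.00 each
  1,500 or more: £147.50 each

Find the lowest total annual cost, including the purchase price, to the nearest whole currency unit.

Holding cost per unit per year at price C is H = 0.27·C.
For each price level, check whether its EOQ is feasible; otherwise the best quantity at that price is the breakpoint.
EOQ at £158.00 = 1029.8 (feasible in tier 1): TC = 54,900×£158.00 + (54,900/1029.8)×412 + (1029.8/2)×0.27×£158.00 = £8,718,129.90.
EOQ at £147.50 = 1065.8 < 1500, so use break Q=1500: TC = 54,900×£147.50 + (54,900/1500.0)×412 + (1500.0/2)×0.27×£147.50 = £8,142,697.95.
Lowest total cost among the candidates is at Q = 1500.0.

TC* ≈ £8,142,698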